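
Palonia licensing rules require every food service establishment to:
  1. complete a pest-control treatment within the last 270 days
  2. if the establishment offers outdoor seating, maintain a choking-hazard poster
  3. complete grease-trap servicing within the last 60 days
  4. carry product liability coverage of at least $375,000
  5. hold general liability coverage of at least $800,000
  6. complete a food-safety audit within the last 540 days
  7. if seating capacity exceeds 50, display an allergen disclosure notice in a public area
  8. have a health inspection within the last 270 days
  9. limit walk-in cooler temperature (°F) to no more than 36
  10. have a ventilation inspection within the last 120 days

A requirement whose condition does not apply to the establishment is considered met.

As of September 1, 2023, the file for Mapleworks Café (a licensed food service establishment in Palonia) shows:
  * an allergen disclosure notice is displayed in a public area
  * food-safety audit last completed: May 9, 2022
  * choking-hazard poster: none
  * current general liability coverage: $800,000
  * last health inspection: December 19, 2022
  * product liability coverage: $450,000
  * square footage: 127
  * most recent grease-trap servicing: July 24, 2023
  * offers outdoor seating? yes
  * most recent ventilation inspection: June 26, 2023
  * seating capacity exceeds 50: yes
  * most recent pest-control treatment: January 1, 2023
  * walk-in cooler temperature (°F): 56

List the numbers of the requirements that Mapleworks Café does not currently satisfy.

1. pest-control treatment 243 days ago vs limit 270 → met
2. condition 'offers outdoor seating' holds; choking-hazard poster absent → not met
3. grease-trap servicing 39 days ago vs limit 60 → met
4. product liability coverage $450,000 ≥ $375,000 → met
5. general liability coverage $800,000 ≥ $800,000 → met
6. food-safety audit 480 days ago vs limit 540 → met
7. condition 'seating capacity exceeds 50' holds; allergen disclosure notice present → met
8. health inspection 256 days ago vs limit 270 → met
9. walk-in cooler temperature (°F) 56 > 36 → not met
10. ventilation inspection 67 days ago vs limit 120 → met
Not met: 2, 9

2, 9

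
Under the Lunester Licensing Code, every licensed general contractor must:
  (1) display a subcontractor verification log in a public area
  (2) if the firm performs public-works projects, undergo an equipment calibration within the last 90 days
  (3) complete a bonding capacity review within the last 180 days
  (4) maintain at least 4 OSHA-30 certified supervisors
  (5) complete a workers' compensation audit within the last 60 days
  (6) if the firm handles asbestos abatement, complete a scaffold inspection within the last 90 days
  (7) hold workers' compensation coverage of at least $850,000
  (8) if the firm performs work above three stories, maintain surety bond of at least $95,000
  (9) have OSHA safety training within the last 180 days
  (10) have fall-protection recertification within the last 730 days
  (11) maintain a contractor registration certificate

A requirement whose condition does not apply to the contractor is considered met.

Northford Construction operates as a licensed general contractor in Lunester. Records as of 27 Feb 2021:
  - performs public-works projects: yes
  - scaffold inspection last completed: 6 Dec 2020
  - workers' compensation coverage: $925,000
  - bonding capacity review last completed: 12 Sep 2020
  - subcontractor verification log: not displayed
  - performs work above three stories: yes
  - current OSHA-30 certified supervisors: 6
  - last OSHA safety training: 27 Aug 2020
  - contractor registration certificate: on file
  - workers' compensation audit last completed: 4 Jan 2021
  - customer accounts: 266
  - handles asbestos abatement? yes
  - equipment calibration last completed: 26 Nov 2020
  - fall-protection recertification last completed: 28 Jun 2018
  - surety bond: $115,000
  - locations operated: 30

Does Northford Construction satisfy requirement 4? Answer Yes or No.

4. OSHA-30 certified supervisors 6 ≥ 4 → met

Yes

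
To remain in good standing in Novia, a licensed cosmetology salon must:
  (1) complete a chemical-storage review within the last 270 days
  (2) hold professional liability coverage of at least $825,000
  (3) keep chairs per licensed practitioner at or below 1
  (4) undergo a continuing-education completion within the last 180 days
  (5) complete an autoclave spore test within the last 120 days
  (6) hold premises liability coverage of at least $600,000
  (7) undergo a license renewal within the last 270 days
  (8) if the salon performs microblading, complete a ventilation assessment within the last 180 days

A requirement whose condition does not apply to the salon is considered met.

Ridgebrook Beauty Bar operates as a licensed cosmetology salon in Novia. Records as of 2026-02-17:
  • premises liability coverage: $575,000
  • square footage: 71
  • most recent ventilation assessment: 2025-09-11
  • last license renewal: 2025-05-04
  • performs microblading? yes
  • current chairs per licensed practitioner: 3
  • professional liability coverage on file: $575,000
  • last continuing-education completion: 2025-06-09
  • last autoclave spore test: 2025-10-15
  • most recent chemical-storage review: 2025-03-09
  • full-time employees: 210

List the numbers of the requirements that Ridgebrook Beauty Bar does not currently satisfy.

1. chemical-storage review 345 days ago vs limit 270 → not met
2. professional liability coverage $575,000 < $825,000 → not met
3. chairs per licensed practitioner 3 > 1 → not met
4. continuing-education completion 253 days ago vs limit 180 → not met
5. autoclave spore test 125 days ago vs limit 120 → not met
6. premises liability coverage $575,000 < $600,000 → not met
7. license renewal 289 days ago vs limit 270 → not met
8. condition 'performs microblading' holds; ventilation assessment 159 days ago vs limit 180 → met
Not met: 1, 2, 3, 4, 5, 6, 7

1, 2, 3, 4, 5, 6, 7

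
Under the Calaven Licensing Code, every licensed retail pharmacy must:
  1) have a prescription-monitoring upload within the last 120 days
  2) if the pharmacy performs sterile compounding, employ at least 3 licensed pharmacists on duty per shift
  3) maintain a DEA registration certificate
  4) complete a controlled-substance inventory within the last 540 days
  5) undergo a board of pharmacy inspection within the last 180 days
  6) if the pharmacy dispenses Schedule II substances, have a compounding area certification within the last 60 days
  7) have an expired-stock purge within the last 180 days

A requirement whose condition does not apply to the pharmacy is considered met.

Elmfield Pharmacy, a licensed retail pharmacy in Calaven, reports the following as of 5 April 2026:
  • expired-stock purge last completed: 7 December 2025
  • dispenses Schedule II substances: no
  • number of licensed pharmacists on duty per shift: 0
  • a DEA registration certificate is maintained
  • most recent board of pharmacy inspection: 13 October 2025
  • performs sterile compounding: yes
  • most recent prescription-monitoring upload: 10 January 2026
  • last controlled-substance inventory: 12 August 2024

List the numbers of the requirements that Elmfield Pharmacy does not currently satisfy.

2, 4

1. prescription-monitoring upload 85 days ago vs limit 120 → met
2. condition 'performs sterile compounding' holds; licensed pharmacists on duty per shift 0 < 3 → not met
3. DEA registration certificate present → met
4. controlled-substance inventory 601 days ago vs limit 540 → not met
5. board of pharmacy inspection 174 days ago vs limit 180 → met
6. condition 'dispenses Schedule II substances' does not hold → requirement n/a → met
7. expired-stock purge 119 days ago vs limit 180 → met
Not met: 2, 4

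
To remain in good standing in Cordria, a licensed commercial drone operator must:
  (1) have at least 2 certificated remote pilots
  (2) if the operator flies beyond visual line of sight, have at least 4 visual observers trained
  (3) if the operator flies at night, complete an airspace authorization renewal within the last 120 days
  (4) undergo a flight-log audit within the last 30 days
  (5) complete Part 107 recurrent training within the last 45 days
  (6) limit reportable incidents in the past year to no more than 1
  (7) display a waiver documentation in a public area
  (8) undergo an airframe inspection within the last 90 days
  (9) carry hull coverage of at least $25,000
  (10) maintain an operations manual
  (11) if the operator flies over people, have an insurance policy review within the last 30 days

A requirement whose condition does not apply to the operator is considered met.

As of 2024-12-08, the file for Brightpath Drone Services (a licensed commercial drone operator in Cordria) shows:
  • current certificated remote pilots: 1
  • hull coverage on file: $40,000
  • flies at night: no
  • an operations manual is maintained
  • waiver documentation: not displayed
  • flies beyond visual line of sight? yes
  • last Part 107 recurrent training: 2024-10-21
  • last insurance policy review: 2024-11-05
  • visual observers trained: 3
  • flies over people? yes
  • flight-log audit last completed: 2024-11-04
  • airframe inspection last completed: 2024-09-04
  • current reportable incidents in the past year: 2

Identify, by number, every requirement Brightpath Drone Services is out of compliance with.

1, 2, 4, 5, 6, 7, 8, 11

1. certificated remote pilots 1 < 2 → not met
2. condition 'flies beyond visual line of sight' holds; visual observers trained 3 < 4 → not met
3. condition 'flies at night' does not hold → requirement n/a → met
4. flight-log audit 34 days ago vs limit 30 → not met
5. Part 107 recurrent training 48 days ago vs limit 45 → not met
6. reportable incidents in the past year 2 > 1 → not met
7. waiver documentation absent → not met
8. airframe inspection 95 days ago vs limit 90 → not met
9. hull coverage $40,000 ≥ $25,000 → met
10. operations manual present → met
11. condition 'flies over people' holds; insurance policy review 33 days ago vs limit 30 → not met
Not met: 1, 2, 4, 5, 6, 7, 8, 11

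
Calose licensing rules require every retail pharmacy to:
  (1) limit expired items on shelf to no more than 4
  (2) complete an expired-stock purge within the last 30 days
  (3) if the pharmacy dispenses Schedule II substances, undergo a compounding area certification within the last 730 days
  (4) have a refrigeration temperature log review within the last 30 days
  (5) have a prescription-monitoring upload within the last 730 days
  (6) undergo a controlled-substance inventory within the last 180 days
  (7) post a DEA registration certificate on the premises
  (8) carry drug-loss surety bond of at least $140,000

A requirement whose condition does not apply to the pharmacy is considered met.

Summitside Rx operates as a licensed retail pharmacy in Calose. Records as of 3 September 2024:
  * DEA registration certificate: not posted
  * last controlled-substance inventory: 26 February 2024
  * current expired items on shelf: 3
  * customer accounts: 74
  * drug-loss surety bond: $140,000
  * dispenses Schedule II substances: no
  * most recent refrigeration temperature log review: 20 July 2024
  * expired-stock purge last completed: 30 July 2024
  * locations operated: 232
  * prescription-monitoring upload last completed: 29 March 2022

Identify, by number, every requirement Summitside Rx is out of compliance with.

2, 4, 5, 6, 7

1. expired items on shelf 3 ≤ 4 → met
2. expired-stock purge 35 days ago vs limit 30 → not met
3. condition 'dispenses Schedule II substances' does not hold → requirement n/a → met
4. refrigeration temperature log review 45 days ago vs limit 30 → not met
5. prescription-monitoring upload 889 days ago vs limit 730 → not met
6. controlled-substance inventory 190 days ago vs limit 180 → not met
7. DEA registration certificate absent → not met
8. drug-loss surety bond $140,000 ≥ $140,000 → met
Not met: 2, 4, 5, 6, 7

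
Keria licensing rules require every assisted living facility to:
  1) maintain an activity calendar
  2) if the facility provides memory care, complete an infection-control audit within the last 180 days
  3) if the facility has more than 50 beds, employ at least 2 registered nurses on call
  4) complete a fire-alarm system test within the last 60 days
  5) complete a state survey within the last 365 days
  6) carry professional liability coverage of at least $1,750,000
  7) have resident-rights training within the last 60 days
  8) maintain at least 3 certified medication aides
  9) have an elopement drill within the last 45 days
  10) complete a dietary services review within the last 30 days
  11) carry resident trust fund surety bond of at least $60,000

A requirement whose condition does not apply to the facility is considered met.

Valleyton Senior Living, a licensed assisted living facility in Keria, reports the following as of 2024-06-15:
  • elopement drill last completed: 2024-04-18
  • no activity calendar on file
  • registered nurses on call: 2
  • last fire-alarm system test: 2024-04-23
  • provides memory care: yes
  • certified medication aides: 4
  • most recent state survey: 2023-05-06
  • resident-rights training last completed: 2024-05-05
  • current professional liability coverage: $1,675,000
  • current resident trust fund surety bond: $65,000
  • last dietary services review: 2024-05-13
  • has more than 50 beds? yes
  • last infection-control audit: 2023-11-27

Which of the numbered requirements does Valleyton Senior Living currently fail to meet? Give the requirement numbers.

1, 2, 5, 6, 9, 10

1. activity calendar absent → not met
2. condition 'provides memory care' holds; infection-control audit 201 days ago vs limit 180 → not met
3. condition 'has more than 50 beds' holds; registered nurses on call 2 ≥ 2 → met
4. fire-alarm system test 53 days ago vs limit 60 → met
5. state survey 406 days ago vs limit 365 → not met
6. professional liability coverage $1,675,000 < $1,750,000 → not met
7. resident-rights training 41 days ago vs limit 60 → met
8. certified medication aides 4 ≥ 3 → met
9. elopement drill 58 days ago vs limit 45 → not met
10. dietary services review 33 days ago vs limit 30 → not met
11. resident trust fund surety bond $65,000 ≥ $60,000 → met
Not met: 1, 2, 5, 6, 9, 10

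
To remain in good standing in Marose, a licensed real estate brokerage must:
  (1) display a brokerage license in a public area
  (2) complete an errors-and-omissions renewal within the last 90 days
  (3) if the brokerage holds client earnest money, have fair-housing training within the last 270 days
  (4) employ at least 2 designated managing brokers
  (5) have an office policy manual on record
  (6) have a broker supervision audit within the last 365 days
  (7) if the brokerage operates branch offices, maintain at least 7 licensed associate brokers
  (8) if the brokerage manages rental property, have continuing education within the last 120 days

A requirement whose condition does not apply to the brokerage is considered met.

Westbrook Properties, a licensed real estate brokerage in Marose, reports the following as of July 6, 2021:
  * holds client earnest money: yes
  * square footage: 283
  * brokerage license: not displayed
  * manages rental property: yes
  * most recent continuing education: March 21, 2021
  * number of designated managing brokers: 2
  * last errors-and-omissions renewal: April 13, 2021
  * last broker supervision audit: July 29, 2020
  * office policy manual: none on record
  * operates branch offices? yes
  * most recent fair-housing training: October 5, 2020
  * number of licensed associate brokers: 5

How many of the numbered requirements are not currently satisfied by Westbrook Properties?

4

1. brokerage license absent → not met
2. errors-and-omissions renewal 84 days ago vs limit 90 → met
3. condition 'holds client earnest money' holds; fair-housing training 274 days ago vs limit 270 → not met
4. designated managing brokers 2 ≥ 2 → met
5. office policy manual absent → not met
6. broker supervision audit 342 days ago vs limit 365 → met
7. condition 'operates branch offices' holds; licensed associate brokers 5 < 7 → not met
8. condition 'manages rental property' holds; continuing education 107 days ago vs limit 120 → met
Not met: 4 of 8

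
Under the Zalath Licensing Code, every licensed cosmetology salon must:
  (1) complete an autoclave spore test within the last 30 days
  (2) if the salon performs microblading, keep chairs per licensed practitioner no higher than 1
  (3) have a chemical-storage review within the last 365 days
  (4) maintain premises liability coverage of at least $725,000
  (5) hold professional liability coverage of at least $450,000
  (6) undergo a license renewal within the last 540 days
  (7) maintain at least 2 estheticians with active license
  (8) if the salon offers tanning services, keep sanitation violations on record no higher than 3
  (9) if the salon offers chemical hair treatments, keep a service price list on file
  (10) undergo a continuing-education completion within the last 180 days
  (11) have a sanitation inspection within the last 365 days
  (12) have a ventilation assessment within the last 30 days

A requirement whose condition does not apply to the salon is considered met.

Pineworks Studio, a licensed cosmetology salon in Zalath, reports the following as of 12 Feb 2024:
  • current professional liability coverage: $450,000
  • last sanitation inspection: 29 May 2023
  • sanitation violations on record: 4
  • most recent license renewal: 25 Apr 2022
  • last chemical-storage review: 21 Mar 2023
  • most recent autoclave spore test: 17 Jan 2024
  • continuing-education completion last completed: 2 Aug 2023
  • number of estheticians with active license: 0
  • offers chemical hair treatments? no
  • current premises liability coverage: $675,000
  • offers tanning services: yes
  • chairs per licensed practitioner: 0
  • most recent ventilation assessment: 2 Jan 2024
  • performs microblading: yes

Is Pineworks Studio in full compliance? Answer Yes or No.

No

1. autoclave spore test 26 days ago vs limit 30 → met
2. condition 'performs microblading' holds; chairs per licensed practitioner 0 ≤ 1 → met
3. chemical-storage review 328 days ago vs limit 365 → met
4. premises liability coverage $675,000 < $725,000 → not met
5. professional liability coverage $450,000 ≥ $450,000 → met
6. license renewal 658 days ago vs limit 540 → not met
7. estheticians with active license 0 < 2 → not met
8. condition 'offers tanning services' holds; sanitation violations on record 4 > 3 → not met
9. condition 'offers chemical hair treatments' does not hold → requirement n/a → met
10. continuing-education completion 194 days ago vs limit 180 → not met
11. sanitation inspection 259 days ago vs limit 365 → met
12. ventilation assessment 41 days ago vs limit 30 → not met
Not met: 4, 6, 7, 8, 10, 12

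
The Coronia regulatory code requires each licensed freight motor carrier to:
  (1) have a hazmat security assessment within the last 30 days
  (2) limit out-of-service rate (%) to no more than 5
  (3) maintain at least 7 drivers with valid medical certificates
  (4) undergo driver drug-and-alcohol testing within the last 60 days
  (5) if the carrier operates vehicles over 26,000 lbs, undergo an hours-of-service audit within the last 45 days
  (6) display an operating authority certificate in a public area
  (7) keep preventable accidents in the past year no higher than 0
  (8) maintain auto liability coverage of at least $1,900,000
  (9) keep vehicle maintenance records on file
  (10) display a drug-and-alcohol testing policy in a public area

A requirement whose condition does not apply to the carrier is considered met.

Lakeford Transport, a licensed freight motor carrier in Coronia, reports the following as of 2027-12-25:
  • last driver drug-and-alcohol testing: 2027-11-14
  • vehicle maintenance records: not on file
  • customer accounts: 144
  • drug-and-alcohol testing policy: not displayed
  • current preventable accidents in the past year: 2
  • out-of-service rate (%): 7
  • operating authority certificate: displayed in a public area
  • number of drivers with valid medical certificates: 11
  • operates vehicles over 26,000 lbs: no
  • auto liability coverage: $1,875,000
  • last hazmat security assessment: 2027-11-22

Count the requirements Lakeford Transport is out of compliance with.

1. hazmat security assessment 33 days ago vs limit 30 → not met
2. out-of-service rate (%) 7 > 5 → not met
3. drivers with valid medical certificates 11 ≥ 7 → met
4. driver drug-and-alcohol testing 41 days ago vs limit 60 → met
5. condition 'operates vehicles over 26,000 lbs' does not hold → requirement n/a → met
6. operating authority certificate present → met
7. preventable accidents in the past year 2 > 0 → not met
8. auto liability coverage $1,875,000 < $1,900,000 → not met
9. vehicle maintenance records absent → not met
10. drug-and-alcohol testing policy absent → not met
Not met: 6 of 10

6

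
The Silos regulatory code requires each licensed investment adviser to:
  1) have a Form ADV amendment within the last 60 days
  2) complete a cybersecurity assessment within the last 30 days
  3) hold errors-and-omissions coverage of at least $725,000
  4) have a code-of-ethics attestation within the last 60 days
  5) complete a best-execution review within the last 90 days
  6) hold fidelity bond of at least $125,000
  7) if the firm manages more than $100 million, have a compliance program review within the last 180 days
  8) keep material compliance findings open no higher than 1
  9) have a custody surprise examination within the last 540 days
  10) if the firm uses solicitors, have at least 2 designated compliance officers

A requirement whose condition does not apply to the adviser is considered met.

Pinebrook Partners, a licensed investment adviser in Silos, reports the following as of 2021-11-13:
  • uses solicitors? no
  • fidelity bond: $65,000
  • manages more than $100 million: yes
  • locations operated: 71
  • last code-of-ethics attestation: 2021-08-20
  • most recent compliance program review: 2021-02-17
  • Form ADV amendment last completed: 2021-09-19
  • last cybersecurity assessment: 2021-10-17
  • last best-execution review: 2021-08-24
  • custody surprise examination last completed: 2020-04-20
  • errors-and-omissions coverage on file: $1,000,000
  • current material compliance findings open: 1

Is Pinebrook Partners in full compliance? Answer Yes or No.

No

1. Form ADV amendment 55 days ago vs limit 60 → met
2. cybersecurity assessment 27 days ago vs limit 30 → met
3. errors-and-omissions coverage $1,000,000 ≥ $725,000 → met
4. code-of-ethics attestation 85 days ago vs limit 60 → not met
5. best-execution review 81 days ago vs limit 90 → met
6. fidelity bond $65,000 < $125,000 → not met
7. condition 'manages more than $100 million' holds; compliance program review 269 days ago vs limit 180 → not met
8. material compliance findings open 1 ≤ 1 → met
9. custody surprise examination 572 days ago vs limit 540 → not met
10. condition 'uses solicitors' does not hold → requirement n/a → met
Not met: 4, 6, 7, 9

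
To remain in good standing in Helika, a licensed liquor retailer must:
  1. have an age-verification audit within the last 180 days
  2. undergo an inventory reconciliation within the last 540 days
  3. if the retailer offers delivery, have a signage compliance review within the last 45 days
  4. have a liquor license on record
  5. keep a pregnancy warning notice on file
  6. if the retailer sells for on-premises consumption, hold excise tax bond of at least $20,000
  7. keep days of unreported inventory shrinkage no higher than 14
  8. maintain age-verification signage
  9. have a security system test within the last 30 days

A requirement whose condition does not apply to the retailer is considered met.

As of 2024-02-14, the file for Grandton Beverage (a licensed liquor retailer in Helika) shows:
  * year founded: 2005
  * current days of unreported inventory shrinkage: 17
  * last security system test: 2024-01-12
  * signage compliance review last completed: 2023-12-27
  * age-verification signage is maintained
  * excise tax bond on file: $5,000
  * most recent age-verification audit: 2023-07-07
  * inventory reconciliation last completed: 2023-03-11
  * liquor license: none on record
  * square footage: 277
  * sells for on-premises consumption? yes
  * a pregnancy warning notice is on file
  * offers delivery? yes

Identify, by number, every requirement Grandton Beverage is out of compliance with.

1. age-verification audit 222 days ago vs limit 180 → not met
2. inventory reconciliation 340 days ago vs limit 540 → met
3. condition 'offers delivery' holds; signage compliance review 49 days ago vs limit 45 → not met
4. liquor license absent → not met
5. pregnancy warning notice present → met
6. condition 'sells for on-premises consumption' holds; excise tax bond $5,000 < $20,000 → not met
7. days of unreported inventory shrinkage 17 > 14 → not met
8. age-verification signage present → met
9. security system test 33 days ago vs limit 30 → not met
Not met: 1, 3, 4, 6, 7, 9

1, 3, 4, 6, 7, 9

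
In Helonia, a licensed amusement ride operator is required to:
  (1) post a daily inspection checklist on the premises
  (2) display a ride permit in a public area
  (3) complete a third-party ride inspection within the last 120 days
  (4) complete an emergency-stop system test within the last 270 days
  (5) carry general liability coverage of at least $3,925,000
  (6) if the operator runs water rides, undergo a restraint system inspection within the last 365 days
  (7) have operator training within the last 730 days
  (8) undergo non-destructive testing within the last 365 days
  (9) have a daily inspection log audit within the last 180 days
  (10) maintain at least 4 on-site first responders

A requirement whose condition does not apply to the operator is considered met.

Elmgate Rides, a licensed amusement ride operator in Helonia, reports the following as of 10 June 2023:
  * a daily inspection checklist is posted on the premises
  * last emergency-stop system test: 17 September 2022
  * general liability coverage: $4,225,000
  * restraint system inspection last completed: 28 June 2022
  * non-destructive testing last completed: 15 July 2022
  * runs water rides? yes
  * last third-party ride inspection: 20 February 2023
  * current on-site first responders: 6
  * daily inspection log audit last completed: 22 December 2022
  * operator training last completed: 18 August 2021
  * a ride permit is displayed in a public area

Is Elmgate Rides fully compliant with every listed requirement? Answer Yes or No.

1. daily inspection checklist present → met
2. ride permit present → met
3. third-party ride inspection 110 days ago vs limit 120 → met
4. emergency-stop system test 266 days ago vs limit 270 → met
5. general liability coverage $4,225,000 ≥ $3,925,000 → met
6. condition 'runs water rides' holds; restraint system inspection 347 days ago vs limit 365 → met
7. operator training 661 days ago vs limit 730 → met
8. non-destructive testing 330 days ago vs limit 365 → met
9. daily inspection log audit 170 days ago vs limit 180 → met
10. on-site first responders 6 ≥ 4 → met
All met.

Yes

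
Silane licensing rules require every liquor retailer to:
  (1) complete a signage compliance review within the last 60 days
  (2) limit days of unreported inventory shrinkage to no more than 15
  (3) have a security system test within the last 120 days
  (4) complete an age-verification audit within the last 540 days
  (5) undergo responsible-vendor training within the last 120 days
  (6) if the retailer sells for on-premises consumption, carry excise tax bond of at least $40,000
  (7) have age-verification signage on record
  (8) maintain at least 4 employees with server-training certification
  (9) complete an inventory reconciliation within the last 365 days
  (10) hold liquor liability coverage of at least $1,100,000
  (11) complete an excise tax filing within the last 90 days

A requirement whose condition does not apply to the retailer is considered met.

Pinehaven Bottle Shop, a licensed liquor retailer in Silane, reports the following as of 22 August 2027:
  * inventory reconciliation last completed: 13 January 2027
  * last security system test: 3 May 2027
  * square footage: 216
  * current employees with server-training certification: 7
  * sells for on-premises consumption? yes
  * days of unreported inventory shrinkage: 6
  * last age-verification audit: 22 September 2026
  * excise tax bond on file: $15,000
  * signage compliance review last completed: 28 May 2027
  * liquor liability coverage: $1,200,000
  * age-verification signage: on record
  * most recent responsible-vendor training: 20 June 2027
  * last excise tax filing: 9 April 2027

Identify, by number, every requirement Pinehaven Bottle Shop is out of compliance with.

1, 6, 11

1. signage compliance review 86 days ago vs limit 60 → not met
2. days of unreported inventory shrinkage 6 ≤ 15 → met
3. security system test 111 days ago vs limit 120 → met
4. age-verification audit 334 days ago vs limit 540 → met
5. responsible-vendor training 63 days ago vs limit 120 → met
6. condition 'sells for on-premises consumption' holds; excise tax bond $15,000 < $40,000 → not met
7. age-verification signage present → met
8. employees with server-training certification 7 ≥ 4 → met
9. inventory reconciliation 221 days ago vs limit 365 → met
10. liquor liability coverage $1,200,000 ≥ $1,100,000 → met
11. excise tax filing 135 days ago vs limit 90 → not met
Not met: 1, 6, 11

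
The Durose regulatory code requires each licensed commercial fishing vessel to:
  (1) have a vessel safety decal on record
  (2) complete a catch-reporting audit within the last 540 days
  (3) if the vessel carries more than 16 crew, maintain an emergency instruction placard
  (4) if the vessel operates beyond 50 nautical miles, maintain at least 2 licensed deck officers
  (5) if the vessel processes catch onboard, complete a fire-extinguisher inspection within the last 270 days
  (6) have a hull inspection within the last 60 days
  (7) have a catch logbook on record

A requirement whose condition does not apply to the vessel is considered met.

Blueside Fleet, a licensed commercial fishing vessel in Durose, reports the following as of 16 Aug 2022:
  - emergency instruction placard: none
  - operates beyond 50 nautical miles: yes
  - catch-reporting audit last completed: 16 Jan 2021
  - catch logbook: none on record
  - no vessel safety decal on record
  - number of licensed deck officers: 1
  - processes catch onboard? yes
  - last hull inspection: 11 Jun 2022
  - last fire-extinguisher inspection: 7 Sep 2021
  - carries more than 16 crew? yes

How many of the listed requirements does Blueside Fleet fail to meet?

7

1. vessel safety decal absent → not met
2. catch-reporting audit 577 days ago vs limit 540 → not met
3. condition 'carries more than 16 crew' holds; emergency instruction placard absent → not met
4. condition 'operates beyond 50 nautical miles' holds; licensed deck officers 1 < 2 → not met
5. condition 'processes catch onboard' holds; fire-extinguisher inspection 343 days ago vs limit 270 → not met
6. hull inspection 66 days ago vs limit 60 → not met
7. catch logbook absent → not met
Not met: 7 of 7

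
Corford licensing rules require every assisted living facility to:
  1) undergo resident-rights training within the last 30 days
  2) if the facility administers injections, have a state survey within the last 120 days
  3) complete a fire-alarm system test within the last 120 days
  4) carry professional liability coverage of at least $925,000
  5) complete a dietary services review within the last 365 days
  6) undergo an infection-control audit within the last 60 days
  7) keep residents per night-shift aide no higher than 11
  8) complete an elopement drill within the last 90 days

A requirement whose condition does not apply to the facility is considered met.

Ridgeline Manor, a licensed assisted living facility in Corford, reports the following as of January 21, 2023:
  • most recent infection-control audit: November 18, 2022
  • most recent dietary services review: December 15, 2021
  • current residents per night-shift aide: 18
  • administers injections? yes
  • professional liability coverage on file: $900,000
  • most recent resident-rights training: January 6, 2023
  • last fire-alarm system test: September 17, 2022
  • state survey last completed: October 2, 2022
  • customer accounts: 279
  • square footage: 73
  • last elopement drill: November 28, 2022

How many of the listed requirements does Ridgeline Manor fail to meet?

5

1. resident-rights training 15 days ago vs limit 30 → met
2. condition 'administers injections' holds; state survey 111 days ago vs limit 120 → met
3. fire-alarm system test 126 days ago vs limit 120 → not met
4. professional liability coverage $900,000 < $925,000 → not met
5. dietary services review 402 days ago vs limit 365 → not met
6. infection-control audit 64 days ago vs limit 60 → not met
7. residents per night-shift aide 18 > 11 → not met
8. elopement drill 54 days ago vs limit 90 → met
Not met: 5 of 8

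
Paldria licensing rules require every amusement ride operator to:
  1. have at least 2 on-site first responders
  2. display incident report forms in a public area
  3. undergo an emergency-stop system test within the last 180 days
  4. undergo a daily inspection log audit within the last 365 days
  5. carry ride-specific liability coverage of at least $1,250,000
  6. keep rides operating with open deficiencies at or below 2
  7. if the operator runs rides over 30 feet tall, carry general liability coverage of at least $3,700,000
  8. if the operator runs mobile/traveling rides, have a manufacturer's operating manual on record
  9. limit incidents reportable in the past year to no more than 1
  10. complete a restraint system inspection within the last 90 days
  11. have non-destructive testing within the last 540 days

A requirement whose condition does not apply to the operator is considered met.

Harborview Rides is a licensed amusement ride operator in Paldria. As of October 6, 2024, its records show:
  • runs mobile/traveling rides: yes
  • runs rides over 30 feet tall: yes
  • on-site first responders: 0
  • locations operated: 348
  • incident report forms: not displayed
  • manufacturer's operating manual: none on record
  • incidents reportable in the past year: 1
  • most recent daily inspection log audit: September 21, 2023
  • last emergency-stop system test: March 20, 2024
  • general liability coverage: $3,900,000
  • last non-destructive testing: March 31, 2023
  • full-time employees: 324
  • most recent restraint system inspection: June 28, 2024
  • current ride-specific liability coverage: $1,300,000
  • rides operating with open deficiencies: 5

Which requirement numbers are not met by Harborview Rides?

1. on-site first responders 0 < 2 → not met
2. incident report forms absent → not met
3. emergency-stop system test 200 days ago vs limit 180 → not met
4. daily inspection log audit 381 days ago vs limit 365 → not met
5. ride-specific liability coverage $1,300,000 ≥ $1,250,000 → met
6. rides operating with open deficiencies 5 > 2 → not met
7. condition 'runs rides over 30 feet tall' holds; general liability coverage $3,900,000 ≥ $3,700,000 → met
8. condition 'runs mobile/traveling rides' holds; manufacturer's operating manual absent → not met
9. incidents reportable in the past year 1 ≤ 1 → met
10. restraint system inspection 100 days ago vs limit 90 → not met
11. non-destructive testing 555 days ago vs limit 540 → not met
Not met: 1, 2, 3, 4, 6, 8, 10, 11

1, 2, 3, 4, 6, 8, 10, 11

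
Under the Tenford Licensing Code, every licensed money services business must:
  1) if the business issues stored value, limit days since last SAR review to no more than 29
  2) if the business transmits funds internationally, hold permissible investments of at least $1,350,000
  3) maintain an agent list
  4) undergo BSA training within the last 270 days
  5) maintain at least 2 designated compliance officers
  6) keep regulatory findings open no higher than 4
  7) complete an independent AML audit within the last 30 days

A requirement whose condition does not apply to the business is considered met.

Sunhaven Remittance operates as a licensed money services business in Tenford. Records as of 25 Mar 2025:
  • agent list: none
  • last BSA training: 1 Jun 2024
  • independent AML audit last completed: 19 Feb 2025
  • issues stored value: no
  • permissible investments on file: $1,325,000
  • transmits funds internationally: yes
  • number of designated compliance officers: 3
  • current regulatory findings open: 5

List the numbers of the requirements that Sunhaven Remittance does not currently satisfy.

2, 3, 4, 6, 7

1. condition 'issues stored value' does not hold → requirement n/a → met
2. condition 'transmits funds internationally' holds; permissible investments $1,325,000 < $1,350,000 → not met
3. agent list absent → not met
4. BSA training 297 days ago vs limit 270 → not met
5. designated compliance officers 3 ≥ 2 → met
6. regulatory findings open 5 > 4 → not met
7. independent AML audit 34 days ago vs limit 30 → not met
Not met: 2, 3, 4, 6, 7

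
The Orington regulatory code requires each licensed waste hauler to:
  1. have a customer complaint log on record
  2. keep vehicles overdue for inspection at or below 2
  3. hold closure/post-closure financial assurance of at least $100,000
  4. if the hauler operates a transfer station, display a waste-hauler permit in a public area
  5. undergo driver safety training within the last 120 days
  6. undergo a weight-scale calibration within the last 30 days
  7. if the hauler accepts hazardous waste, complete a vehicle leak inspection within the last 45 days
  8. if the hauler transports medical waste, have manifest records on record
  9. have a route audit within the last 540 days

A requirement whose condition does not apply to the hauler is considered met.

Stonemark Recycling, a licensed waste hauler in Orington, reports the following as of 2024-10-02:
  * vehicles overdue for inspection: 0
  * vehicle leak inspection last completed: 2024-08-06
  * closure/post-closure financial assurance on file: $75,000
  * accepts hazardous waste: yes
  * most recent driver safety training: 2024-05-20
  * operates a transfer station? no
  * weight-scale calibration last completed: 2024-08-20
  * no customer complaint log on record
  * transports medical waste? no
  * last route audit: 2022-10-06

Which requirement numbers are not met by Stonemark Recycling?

1. customer complaint log absent → not met
2. vehicles overdue for inspection 0 ≤ 2 → met
3. closure/post-closure financial assurance $75,000 < $100,000 → not met
4. condition 'operates a transfer station' does not hold → requirement n/a → met
5. driver safety training 135 days ago vs limit 120 → not met
6. weight-scale calibration 43 days ago vs limit 30 → not met
7. condition 'accepts hazardous waste' holds; vehicle leak inspection 57 days ago vs limit 45 → not met
8. condition 'transports medical waste' does not hold → requirement n/a → met
9. route audit 727 days ago vs limit 540 → not met
Not met: 1, 3, 5, 6, 7, 9

1, 3, 5, 6, 7, 9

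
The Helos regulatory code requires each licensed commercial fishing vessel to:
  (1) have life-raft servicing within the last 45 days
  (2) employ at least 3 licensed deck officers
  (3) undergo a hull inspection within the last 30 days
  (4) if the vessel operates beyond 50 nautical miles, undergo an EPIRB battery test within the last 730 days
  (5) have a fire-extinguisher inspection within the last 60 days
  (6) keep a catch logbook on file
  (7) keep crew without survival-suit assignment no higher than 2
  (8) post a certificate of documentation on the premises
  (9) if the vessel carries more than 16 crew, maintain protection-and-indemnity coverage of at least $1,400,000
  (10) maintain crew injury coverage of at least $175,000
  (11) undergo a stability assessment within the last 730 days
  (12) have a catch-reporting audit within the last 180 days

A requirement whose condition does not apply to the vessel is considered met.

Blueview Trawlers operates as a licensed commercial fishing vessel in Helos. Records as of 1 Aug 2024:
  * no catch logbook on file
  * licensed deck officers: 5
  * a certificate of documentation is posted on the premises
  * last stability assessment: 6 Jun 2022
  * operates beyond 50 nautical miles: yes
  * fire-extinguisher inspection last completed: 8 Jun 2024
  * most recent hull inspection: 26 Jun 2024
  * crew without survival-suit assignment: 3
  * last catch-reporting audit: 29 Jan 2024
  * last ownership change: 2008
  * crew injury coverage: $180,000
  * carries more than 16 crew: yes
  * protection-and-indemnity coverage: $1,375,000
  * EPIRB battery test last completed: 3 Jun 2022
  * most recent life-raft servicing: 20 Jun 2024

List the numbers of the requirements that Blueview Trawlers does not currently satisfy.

1. life-raft servicing 42 days ago vs limit 45 → met
2. licensed deck officers 5 ≥ 3 → met
3. hull inspection 36 days ago vs limit 30 → not met
4. condition 'operates beyond 50 nautical miles' holds; EPIRB battery test 790 days ago vs limit 730 → not met
5. fire-extinguisher inspection 54 days ago vs limit 60 → met
6. catch logbook absent → not met
7. crew without survival-suit assignment 3 > 2 → not met
8. certificate of documentation present → met
9. condition 'carries more than 16 crew' holds; protection-and-indemnity coverage $1,375,000 < $1,400,000 → not met
10. crew injury coverage $180,000 ≥ $175,000 → met
11. stability assessment 787 days ago vs limit 730 → not met
12. catch-reporting audit 185 days ago vs limit 180 → not met
Not met: 3, 4, 6, 7, 9, 11, 12

3, 4, 6, 7, 9, 11, 12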